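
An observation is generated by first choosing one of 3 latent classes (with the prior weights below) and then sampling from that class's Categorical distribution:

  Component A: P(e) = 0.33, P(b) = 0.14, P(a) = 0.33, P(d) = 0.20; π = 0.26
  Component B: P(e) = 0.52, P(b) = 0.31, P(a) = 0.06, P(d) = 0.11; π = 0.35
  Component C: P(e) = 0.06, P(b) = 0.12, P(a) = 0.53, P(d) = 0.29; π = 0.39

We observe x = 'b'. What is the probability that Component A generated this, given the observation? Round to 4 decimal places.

P(component k | x) = π_k·f_k(x) / marginal(x), where marginal(x) = Σ_j π_j·f_j(x).
Component likelihoods at x = 'b':
  L_A = 0.14
  L_B = 0.31
  L_C = 0.12
Weight by the priors:
  π_A·L_A = 0.26 × 0.14 = 0.0364
  π_B·L_B = 0.35 × 0.31 = 0.1085
  π_C·L_C = 0.39 × 0.12 = 0.0468
Denominator: 0.0364 + 0.1085 + 0.0468 = 0.1917
P(Component A | the observation) = 0.0364 / 0.1917 ≈ 0.1899

0.1899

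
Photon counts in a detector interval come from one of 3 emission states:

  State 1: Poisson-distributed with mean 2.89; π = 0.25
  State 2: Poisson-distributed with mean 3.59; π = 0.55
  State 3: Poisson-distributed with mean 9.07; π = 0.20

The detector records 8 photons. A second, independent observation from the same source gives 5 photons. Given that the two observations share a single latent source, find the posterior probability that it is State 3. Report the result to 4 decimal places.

P(component k | x) = π_k·f_k(x) / marginal(x), where marginal(x) = Σ_j π_j·f_j(x).
Since both observations come from the same component, the likelihood for component k is f_k(x₁)·f_k(x₂).
  p_1 = [e^(−2.89)·2.89^8/8! = 0.00670735] × [0.0933678] = 0.00062625
  p_2 = [e^(−3.59)·3.59^8/8! = 0.018885] × [0.137143] = 0.00258995
  p_3 = [e^(−9.07)·9.07^8/8! = 0.130703] × [0.0588578] = 0.00769292
Unnormalised posteriors:
  π_1·p_1 = 0.25 × 0.00062625 = 0.000156563
  π_2·p_2 = 0.55 × 0.00258995 = 0.00142447
  π_3·p_3 = 0.20 × 0.00769292 = 0.00153858
Normaliser: 0.000156563 + 0.00142447 + 0.00153858 = 0.00311962
P(State 3 | x₁,x₂) ≈ 0.4932

0.4932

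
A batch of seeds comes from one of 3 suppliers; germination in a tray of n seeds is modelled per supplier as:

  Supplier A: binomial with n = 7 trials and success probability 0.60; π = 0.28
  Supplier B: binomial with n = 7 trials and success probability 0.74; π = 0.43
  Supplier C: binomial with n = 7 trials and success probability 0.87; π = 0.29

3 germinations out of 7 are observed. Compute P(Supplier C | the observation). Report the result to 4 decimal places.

0.0227

P(component k | x) = w_k·f_k(x) / marginal(x), where marginal(x) = Σ_j w_j·f_j(x).
Evaluate each component's likelihood at the observed value:
  f_A = 0.193536
  f_B = 0.0648122
  f_C = 0.00658263
Unnormalised posteriors:
  w_A·f_A = 0.28 × 0.193536 = 0.0541901
  w_B·f_B = 0.43 × 0.0648122 = 0.0278692
  w_C·f_C = 0.29 × 0.00658263 = 0.00190896
Evidence: 0.0541901 + 0.0278692 + 0.00190896 = 0.0839683
So the posterior for Supplier C is 0.00190896 / 0.0839683 ≈ 0.0227.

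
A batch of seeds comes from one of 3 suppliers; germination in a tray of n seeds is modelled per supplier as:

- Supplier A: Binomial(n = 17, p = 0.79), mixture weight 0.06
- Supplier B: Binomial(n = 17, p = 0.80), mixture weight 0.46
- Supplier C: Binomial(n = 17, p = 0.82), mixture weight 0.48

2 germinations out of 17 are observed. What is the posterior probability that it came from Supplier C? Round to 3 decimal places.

Apply Bayes' rule: the posterior for each component is proportional to its prior times its likelihood at x.
Evaluate each component's likelihood at the observed value:
  p_A = 5.78206e-09
  p_B = 2.85213e-09
  p_C = 6.16956e-10
Weight by the priors:
  P(Z=A)·p_A = 0.06 × 5.78206e-09 = 3.46924e-10
  P(Z=B)·p_B = 0.46 × 2.85213e-09 = 1.31198e-09
  P(Z=C)·p_C = 0.48 × 6.16956e-10 = 2.96139e-10
Sum: 3.46924e-10 + 1.31198e-09 + 2.96139e-10 = 1.95504e-09
So the posterior for Supplier C is 2.96139e-10 / 1.95504e-09 ≈ 0.151.

0.151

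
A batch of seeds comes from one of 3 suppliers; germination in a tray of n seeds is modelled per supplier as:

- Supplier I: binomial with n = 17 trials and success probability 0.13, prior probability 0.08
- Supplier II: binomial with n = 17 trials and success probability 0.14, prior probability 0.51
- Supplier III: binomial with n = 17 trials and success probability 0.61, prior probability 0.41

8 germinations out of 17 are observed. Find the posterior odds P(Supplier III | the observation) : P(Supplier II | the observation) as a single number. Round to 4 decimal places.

84.7078

Since P(k|x) ∝ P(Z=k) f_k(x), the posterior odds are P(Z=i) f_i(x) / (P(Z=j) f_j(x)).
Evaluate each component's likelihood at the observed value:
  L_I = 0.000566246
  L_II = 0.000923199
  L_III = 0.0972759
0.0398831 / 0.000470831 ≈ 84.7078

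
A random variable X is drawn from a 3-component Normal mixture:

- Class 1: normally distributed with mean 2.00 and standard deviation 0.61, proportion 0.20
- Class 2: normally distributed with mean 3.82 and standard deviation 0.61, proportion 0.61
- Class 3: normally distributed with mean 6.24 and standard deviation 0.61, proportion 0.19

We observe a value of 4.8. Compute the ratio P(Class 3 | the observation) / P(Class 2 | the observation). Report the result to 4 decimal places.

Only the two components matter; the odds are (π_i f_i(x)) / (π_j f_j(x)).
Component likelihoods at x = 4.8:
  f_1 = (1/(0.61·√(2π)))·exp(−(4.8−2.00)²/(2·0.61²)) = 0.654004·exp(-10.53480) = 1.7393e-05
  f_2 = (1/(0.61·√(2π)))·exp(−(4.8−3.82)²/(2·0.61²)) = 0.654004·exp(-1.29051) = 0.179936
  f_3 = (1/(0.61·√(2π)))·exp(−(4.8−6.24)²/(2·0.61²)) = 0.654004·exp(-2.78635) = 0.0403167
Odds = (0.19/0.61) × (0.0403167/0.179936) = 0.311475 × 0.224062 ≈ 0.0698

0.0698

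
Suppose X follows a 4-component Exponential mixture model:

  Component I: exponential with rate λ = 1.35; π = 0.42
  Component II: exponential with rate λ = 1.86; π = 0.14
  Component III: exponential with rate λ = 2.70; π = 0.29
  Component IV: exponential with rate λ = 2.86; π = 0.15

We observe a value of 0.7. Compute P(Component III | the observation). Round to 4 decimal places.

0.2531

Posterior ∝ prior × likelihood, so P(k | x) ∝ w_k f_k(x); normalise over all components.
Exponential densities:
  L_I = 1.35·e^(−1.35·0.7) = 1.35·e^(−0.9450) = 0.524717
  L_II = 1.86·e^(−1.86·0.7) = 1.86·e^(−1.3020) = 0.505896
  L_III = 2.70·e^(−2.70·0.7) = 2.70·e^(−1.8900) = 0.407894
  L_IV = 2.86·e^(−2.86·0.7) = 2.86·e^(−2.0020) = 0.386286
Weight by the priors:
  w_I·L_I = 0.42 × 0.524717 = 0.220381
  w_II·L_II = 0.14 × 0.505896 = 0.0708255
  w_III·L_III = 0.29 × 0.407894 = 0.118289
  w_IV·L_IV = 0.15 × 0.386286 = 0.0579428
Sum: 0.220381 + 0.0708255 + 0.118289 + 0.0579428 = 0.467439
P(Component III | 0.7) ≈ 0.2531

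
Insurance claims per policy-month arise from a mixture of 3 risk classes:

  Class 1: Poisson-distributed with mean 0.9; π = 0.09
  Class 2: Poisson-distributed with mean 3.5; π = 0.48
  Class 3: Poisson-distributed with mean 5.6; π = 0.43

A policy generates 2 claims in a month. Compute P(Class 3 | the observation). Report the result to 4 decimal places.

Apply Bayes' rule: the posterior for each component is proportional to its prior times its likelihood at x.
Evaluate each component's likelihood at the observed value:
  p_1 = e^(−0.9)·0.9^2/2! = 0.164661
  p_2 = e^(−3.5)·3.5^2/2! = 0.184959
  p_3 = e^(−5.6)·5.6^2/2! = 0.0579825
Prior × likelihood for each component:
  w_1·p_1 = 0.09 × 0.164661 = 0.0148195
  w_2·p_2 = 0.48 × 0.184959 = 0.0887803
  w_3·p_3 = 0.43 × 0.0579825 = 0.0249325
Denominator: 0.0148195 + 0.0887803 + 0.0249325 = 0.128532
P(Class 3 | x) ≈ 0.1940

0.1940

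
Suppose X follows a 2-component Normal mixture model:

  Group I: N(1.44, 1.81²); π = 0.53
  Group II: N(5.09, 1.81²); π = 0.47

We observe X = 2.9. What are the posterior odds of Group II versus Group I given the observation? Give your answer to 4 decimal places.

Posterior odds = (π_i f_i(x)) / (π_j f_j(x)); the normalising sum cancels.
Evaluate each component's likelihood at the observed value:
  p_I = 0.1592
  p_II = 0.106007
Posterior odds = (π_II·p_II) / (π_I·p_I) = (0.47·0.106007) / (0.53·0.1592) = 0.0498234 / 0.0843762 ≈ 0.5905

0.5905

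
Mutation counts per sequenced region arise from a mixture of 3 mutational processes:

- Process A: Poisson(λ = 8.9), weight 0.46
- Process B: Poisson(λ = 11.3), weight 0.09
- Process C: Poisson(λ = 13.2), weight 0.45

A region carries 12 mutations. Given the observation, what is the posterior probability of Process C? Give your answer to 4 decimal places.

The responsibility of component k is π_k f_k(x) divided by Σ_j π_j f_j(x).
Component likelihoods at x = 12 mutations:
  L_A = e^(−8.9)·8.9^12/12! = 0.070327
  L_B = e^(−11.3)·11.3^12/12! = 0.111964
  L_C = e^(−13.2)·13.2^12/12! = 0.108109
Weight by the priors:
  π_A·L_A = 0.46 × 0.070327 = 0.0323504
  π_B·L_B = 0.09 × 0.111964 = 0.0100767
  π_C·L_C = 0.45 × 0.108109 = 0.0486492
Normaliser: 0.0323504 + 0.0100767 + 0.0486492 = 0.0910763
So the posterior for Process C is 0.0486492 / 0.0910763 ≈ 0.5342.

0.5342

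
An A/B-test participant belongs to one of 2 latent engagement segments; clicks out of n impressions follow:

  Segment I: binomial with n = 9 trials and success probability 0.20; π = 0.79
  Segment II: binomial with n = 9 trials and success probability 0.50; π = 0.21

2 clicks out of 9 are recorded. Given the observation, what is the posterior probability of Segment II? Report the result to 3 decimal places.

0.058

By Bayes' theorem, P(k | x) = π_k f_k(x) / Σ_j π_j f_j(x).
Component likelihoods at x = 2 clicks out of 9:
  p_I = C(9,2)·0.20^2·0.80^7 = 36·0.04·0.209715 = 0.30199
  p_II = C(9,2)·0.50^2·0.50^7 = 36·0.25·0.0078125 = 0.0703125
Prior × likelihood for each component:
  π_I·p_I = 0.79 × 0.30199 = 0.238572
  π_II·p_II = 0.21 × 0.0703125 = 0.0147656
Normaliser: 0.238572 + 0.0147656 = 0.253338
P(Segment II | x) ≈ 0.058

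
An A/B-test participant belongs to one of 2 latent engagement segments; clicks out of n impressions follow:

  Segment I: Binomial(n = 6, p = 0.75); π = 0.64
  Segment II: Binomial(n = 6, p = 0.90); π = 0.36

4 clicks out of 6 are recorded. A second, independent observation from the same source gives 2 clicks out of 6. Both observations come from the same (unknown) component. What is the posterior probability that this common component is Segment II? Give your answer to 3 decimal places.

0.007

P(component k | x) = π_k·f_k(x) / marginal(x), where marginal(x) = Σ_j π_j·f_j(x).
Since both observations come from the same component, the likelihood for component k is f_k(x₁)·f_k(x₂).
  f_I = [C(6,4)·0.75^4·0.25^2 = 15·0.316406·0.0625 = 0.296631] × [0.032959] = 0.00977665
  f_II = [C(6,4)·0.90^4·0.10^2 = 15·0.6561·0.01 = 0.098415] × [0.001215] = 0.000119574
Multiply by the mixture weights:
  π_I·f_I = 0.64 × 0.00977665 = 0.00625706
  π_II·f_II = 0.36 × 0.000119574 = 4.30467e-05
Evidence: 0.00625706 + 4.30467e-05 = 0.0063001
P(Segment II | x₁, x₂) = 4.30467e-05 / 0.0063001 ≈ 0.007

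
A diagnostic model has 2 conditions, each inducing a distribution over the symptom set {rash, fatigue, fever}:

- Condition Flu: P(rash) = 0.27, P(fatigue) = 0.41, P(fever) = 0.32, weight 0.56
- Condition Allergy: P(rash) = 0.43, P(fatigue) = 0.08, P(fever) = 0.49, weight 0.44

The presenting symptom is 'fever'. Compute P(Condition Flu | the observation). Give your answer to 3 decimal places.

P(component k | x) = π_k·f_k(x) / marginal(x), where marginal(x) = Σ_j π_j·f_j(x).
Evaluate each component's likelihood at the observed value:
  L_Flu = 0.32
  L_Allergy = 0.49
Weight by the priors:
  π_Flu·L_Flu = 0.56 × 0.32 = 0.1792
  π_Allergy·L_Allergy = 0.44 × 0.49 = 0.2156
Evidence: 0.1792 + 0.2156 = 0.3948
So the posterior for Condition Flu is 0.1792 / 0.3948 ≈ 0.454.

0.454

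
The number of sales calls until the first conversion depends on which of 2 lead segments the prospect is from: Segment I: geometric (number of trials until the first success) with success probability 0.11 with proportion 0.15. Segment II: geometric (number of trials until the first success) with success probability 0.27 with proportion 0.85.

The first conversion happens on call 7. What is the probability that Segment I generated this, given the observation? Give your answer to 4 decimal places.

Posterior ∝ prior × likelihood, so P(k | x) ∝ P(Z=k) f_k(x); normalise over all components.
Component likelihoods at x = 7:
  f_I = 0.0546679
  f_II = 0.0408602
Prior × likelihood for each component:
  P(Z=I)·f_I = 0.15 × 0.0546679 = 0.00820019
  P(Z=II)·f_II = 0.85 × 0.0408602 = 0.0347312
Sum: 0.00820019 + 0.0347312 = 0.0429314
P(Segment I | data) = 0.00820019 / 0.0429314 ≈ 0.1910

0.1910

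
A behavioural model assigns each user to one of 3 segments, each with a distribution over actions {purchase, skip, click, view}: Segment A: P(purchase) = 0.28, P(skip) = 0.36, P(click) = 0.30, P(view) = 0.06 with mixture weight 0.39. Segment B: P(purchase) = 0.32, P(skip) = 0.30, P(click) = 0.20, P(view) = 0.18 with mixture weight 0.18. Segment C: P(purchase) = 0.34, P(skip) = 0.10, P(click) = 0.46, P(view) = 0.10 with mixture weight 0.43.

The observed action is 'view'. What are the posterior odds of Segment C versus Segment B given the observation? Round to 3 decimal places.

1.327

The posterior odds equal the prior odds times the likelihood ratio: (π_i/π_j)·(f_i(x)/f_j(x)).
Component likelihoods at x = 'view':
  p_A = P(view | comp) = 0.06
  p_B = P(view | comp) = 0.18
  p_C = P(view | comp) = 0.10
Posterior odds = (π_C·p_C) / (π_B·p_B) = (0.43·0.1) / (0.18·0.18) = 0.043 / 0.0324 ≈ 1.327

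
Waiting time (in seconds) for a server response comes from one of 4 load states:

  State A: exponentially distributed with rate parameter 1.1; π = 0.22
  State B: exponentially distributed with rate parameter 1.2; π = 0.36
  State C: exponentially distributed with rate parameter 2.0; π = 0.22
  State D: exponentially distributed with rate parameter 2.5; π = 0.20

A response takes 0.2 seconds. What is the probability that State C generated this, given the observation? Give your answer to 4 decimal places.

By Bayes' theorem, P(k | x) = P(Z=k) f_k(x) / Σ_j P(Z=j) f_j(x).
Exponential densities:
  L_A = 1.1·e^(−1.1·0.2) = 1.1·e^(−0.2200) = 0.882771
  L_B = 1.2·e^(−1.2·0.2) = 1.2·e^(−0.2400) = 0.943953
  L_C = 2.0·e^(−2.0·0.2) = 2.0·e^(−0.4000) = 1.34064
  L_D = 2.5·e^(−2.5·0.2) = 2.5·e^(−0.5000) = 1.51633
Unnormalised posteriors:
  P(Z=A)·L_A = 0.22 × 0.882771 = 0.19421
  P(Z=B)·L_B = 0.36 × 0.943953 = 0.339823
  P(Z=C)·L_C = 0.22 × 1.34064 = 0.294941
  P(Z=D)·L_D = 0.20 × 1.51633 = 0.303265
Normaliser: 0.19421 + 0.339823 + 0.294941 + 0.303265 = 1.13224
P(State C | data) = 0.294941 / 1.13224 ≈ 0.2605

0.2605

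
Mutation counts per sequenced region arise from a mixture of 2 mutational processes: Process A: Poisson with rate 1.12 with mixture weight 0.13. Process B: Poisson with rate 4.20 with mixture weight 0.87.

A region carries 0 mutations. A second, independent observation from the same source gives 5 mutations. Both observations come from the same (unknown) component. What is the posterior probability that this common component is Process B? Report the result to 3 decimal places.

0.913

P(component k | x) = w_k·f_k(x) / marginal(x), where marginal(x) = Σ_j w_j·f_j(x).
Since both observations come from the same component, the likelihood for component k is f_k(x₁)·f_k(x₂).
  L_A = [0.32628] × [0.0047918] = 0.00156347
  L_B = [0.0149956] × [0.163316] = 0.00244902
Prior × likelihood for each component:
  w_A·L_A = 0.13 × 0.00156347 = 0.000203251
  w_B·L_B = 0.87 × 0.00244902 = 0.00213064
Sum: 0.000203251 + 0.00213064 = 0.00233389
P(Process B | x) = 0.00213064 / 0.00233389 ≈ 0.913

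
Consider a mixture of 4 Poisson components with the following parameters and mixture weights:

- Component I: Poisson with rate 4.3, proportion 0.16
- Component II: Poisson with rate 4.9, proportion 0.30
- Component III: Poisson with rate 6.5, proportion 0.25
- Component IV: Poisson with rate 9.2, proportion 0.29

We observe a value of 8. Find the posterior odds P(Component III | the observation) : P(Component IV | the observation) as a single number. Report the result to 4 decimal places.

Since P(k|x) ∝ w_k f_k(x), the posterior odds are w_i f_i(x) / (w_j f_j(x)).
Component likelihoods at x = 8:
  L_I = e^(−4.3)·4.3^8/8! = 0.0393333
  L_II = e^(−4.9)·4.9^8/8! = 0.0613769
  L_III = e^(−6.5)·6.5^8/8! = 0.118815
  L_IV = e^(−9.2)·9.2^8/8! = 0.128609
Posterior odds = (w_III·L_III) / (w_IV·L_IV) = (0.25·0.118815) / (0.29·0.128609) = 0.0297038 / 0.0372967 ≈ 0.7964

0.7964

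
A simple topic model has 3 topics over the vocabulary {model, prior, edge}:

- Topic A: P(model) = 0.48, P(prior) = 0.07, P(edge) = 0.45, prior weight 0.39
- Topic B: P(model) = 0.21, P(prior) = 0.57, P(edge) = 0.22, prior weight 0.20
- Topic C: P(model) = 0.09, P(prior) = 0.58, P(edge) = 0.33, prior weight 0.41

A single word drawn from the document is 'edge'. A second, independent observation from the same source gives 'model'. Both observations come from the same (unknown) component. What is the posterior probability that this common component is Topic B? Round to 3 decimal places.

Apply Bayes' rule: the posterior for each component is proportional to its prior times its likelihood at x.
Since both observations come from the same component, the likelihood for component k is f_k(x₁)·f_k(x₂).
  p_A = [P(edge | comp) = 0.45] × [0.48] = 0.216
  p_B = [P(edge | comp) = 0.22] × [0.21] = 0.0462
  p_C = [P(edge | comp) = 0.33] × [0.09] = 0.0297
Multiply by the mixture weights:
  π_A·p_A = 0.39 × 0.216 = 0.08424
  π_B·p_B = 0.20 × 0.0462 = 0.00924
  π_C·p_C = 0.41 × 0.0297 = 0.012177
Denominator: 0.08424 + 0.00924 + 0.012177 = 0.105657
P(Topic B | x) = 0.00924 / 0.105657 ≈ 0.087

0.087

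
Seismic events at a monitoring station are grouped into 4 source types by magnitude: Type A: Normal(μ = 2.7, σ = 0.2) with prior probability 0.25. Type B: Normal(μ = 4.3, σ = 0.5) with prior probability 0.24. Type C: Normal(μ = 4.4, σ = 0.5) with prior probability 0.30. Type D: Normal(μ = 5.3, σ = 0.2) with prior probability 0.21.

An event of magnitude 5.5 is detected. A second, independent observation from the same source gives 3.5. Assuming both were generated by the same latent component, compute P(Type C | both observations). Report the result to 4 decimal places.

0.5850

The responsibility of component k is P(Z=k) f_k(x) divided by Σ_j P(Z=j) f_j(x).
Since both observations come from the same component, the likelihood for component k is f_k(x₁)·f_k(x₂).
  f_A = [5.48303e-43] × [0.000669151] = 3.66898e-46
  f_B = [0.0447891] × [0.221842] = 0.00993608
  f_C = [0.0709492] × [0.1579] = 0.0112029
  f_D = [1.20985] × [5.13989e-18] = 6.21851e-18
Prior × likelihood for each component:
  P(Z=A)·f_A = 0.25 × 3.66898e-46 = 9.17244e-47
  P(Z=B)·f_B = 0.24 × 0.00993608 = 0.00238466
  P(Z=C)·f_C = 0.30 × 0.0112029 = 0.00336087
  P(Z=D)·f_D = 0.21 × 6.21851e-18 = 1.30589e-18
Normaliser: 9.17244e-47 + 0.00238466 + 0.00336087 + 1.30589e-18 = 0.00574553
Responsibility of Type C: 0.00336087 / 0.00574553 ≈ 0.5850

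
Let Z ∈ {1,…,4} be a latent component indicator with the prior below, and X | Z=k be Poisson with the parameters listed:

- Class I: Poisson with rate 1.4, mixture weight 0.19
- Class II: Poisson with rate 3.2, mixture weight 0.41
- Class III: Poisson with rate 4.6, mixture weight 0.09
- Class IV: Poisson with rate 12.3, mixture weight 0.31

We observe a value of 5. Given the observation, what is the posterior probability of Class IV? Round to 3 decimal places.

P(component k | x) = P(Z=k)·f_k(x) / marginal(x), where marginal(x) = Σ_j P(Z=j)·f_j(x).
Component likelihoods at x = 5:
  L_I = e^(−1.4)·1.4^5/5! = 0.0110521
  L_II = e^(−3.2)·3.2^5/5! = 0.113979
  L_III = e^(−4.6)·4.6^5/5! = 0.172526
  L_IV = e^(−12.3)·12.3^5/5! = 0.0106788
Multiply by the mixture weights:
  P(Z=I)·L_I = 0.19 × 0.0110521 = 0.00209991
  P(Z=II)·L_II = 0.41 × 0.113979 = 0.0467315
  P(Z=III)·L_III = 0.09 × 0.172526 = 0.0155273
  P(Z=IV)·L_IV = 0.31 × 0.0106788 = 0.00331043
Normaliser: 0.00209991 + 0.0467315 + 0.0155273 + 0.00331043 = 0.0676692
So the posterior for Class IV is 0.00331043 / 0.0676692 ≈ 0.049.

0.049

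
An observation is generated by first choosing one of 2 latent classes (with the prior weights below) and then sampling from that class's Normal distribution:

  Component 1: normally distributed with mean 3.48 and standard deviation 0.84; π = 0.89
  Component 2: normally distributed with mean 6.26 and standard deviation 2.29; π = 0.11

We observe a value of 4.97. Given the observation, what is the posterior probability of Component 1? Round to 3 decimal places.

0.843

P(component k | x) = w_k·f_k(x) / marginal(x), where marginal(x) = Σ_j w_j·f_j(x).
Normal densities:
  p_1 = 0.0984915
  p_2 = 0.148651
Unnormalised posteriors:
  w_1·p_1 = 0.89 × 0.0984915 = 0.0876574
  w_2·p_2 = 0.11 × 0.148651 = 0.0163516
Sum: 0.0876574 + 0.0163516 = 0.104009
P(Component 1 | 4.97) = 0.0876574 / 0.104009 ≈ 0.843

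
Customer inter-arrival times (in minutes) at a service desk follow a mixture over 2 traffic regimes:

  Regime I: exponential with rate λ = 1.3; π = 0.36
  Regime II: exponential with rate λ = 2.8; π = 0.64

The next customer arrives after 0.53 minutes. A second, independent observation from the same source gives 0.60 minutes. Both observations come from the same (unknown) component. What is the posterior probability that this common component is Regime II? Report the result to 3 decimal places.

0.602

P(component k | x) = P(Z=k)·f_k(x) / marginal(x), where marginal(x) = Σ_j P(Z=j)·f_j(x).
Since both observations come from the same component, the likelihood for component k is f_k(x₁)·f_k(x₂).
  p_I = [0.652701] × [0.595928] = 0.388963
  p_II = [0.634841] × [0.521847] = 0.33129
Unnormalised posteriors:
  P(Z=I)·p_I = 0.36 × 0.388963 = 0.140027
  P(Z=II)·p_II = 0.64 × 0.33129 = 0.212026
Normaliser: 0.140027 + 0.212026 = 0.352052
P(Regime II | x) ≈ 0.602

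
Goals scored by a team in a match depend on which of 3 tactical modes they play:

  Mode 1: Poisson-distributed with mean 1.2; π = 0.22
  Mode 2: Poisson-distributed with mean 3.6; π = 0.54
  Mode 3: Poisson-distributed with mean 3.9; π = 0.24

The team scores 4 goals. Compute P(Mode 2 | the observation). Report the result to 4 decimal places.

Apply Bayes' rule: the posterior for each component is proportional to its prior times its likelihood at x.
Poisson probabilities:
  L_1 = e^(−1.2)·1.2^4/4! = 0.0260232
  L_2 = e^(−3.6)·3.6^4/4! = 0.191222
  L_3 = e^(−3.9)·3.9^4/4! = 0.195119
Weight by the priors:
  w_1·L_1 = 0.22 × 0.0260232 = 0.0057251
  w_2·L_2 = 0.54 × 0.191222 = 0.10326
  w_3·L_3 = 0.24 × 0.195119 = 0.0468285
Denominator: 0.0057251 + 0.10326 + 0.0468285 = 0.155814
P(Mode 2 | the observation) ≈ 0.6627

0.6627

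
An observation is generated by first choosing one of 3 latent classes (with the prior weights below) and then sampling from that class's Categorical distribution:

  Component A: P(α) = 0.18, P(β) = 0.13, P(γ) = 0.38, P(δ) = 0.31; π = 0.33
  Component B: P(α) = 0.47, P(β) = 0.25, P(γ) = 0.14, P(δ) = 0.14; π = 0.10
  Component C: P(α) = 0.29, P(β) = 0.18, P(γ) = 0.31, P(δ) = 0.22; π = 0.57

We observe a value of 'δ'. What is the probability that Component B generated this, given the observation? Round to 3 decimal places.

P(component k | x) = P(Z=k)·f_k(x) / marginal(x), where marginal(x) = Σ_j P(Z=j)·f_j(x).
Component likelihoods at x = 'δ':
  f_A = 0.31
  f_B = 0.14
  f_C = 0.22
Weight by the priors:
  P(Z=A)·f_A = 0.33 × 0.31 = 0.1023
  P(Z=B)·f_B = 0.10 × 0.14 = 0.014
  P(Z=C)·f_C = 0.57 × 0.22 = 0.1254
Evidence: 0.1023 + 0.014 + 0.1254 = 0.2417
P(Component B | the observation) = 0.014 / 0.2417 ≈ 0.058

0.058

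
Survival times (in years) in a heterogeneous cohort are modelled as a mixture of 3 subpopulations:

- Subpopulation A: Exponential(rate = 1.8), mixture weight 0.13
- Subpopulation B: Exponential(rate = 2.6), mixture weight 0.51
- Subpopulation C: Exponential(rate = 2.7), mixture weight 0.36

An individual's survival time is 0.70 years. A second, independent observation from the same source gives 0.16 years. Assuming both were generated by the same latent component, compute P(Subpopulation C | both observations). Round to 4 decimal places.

0.3598

Posterior ∝ prior × likelihood, so P(k | x) ∝ w_k f_k(x); normalise over all components.
Since both observations come from the same component, the likelihood for component k is f_k(x₁)·f_k(x₂).
  L_A = [1.8·e^(−1.8·0.70) = 1.8·e^(−1.2600) = 0.510577] × [1.34957] = 0.68906
  L_B = [2.6·e^(−2.6·0.70) = 2.6·e^(−1.8200) = 0.421267] × [1.71517] = 0.722544
  L_C = [2.7·e^(−2.7·0.70) = 2.7·e^(−1.8900) = 0.407894] × [1.75287] = 0.714983
Prior × likelihood for each component:
  w_A·L_A = 0.13 × 0.68906 = 0.0895778
  w_B·L_B = 0.51 × 0.722544 = 0.368497
  w_C·L_C = 0.36 × 0.714983 = 0.257394
Denominator: 0.0895778 + 0.368497 + 0.257394 = 0.715469
So the posterior for Subpopulation C is 0.257394 / 0.715469 ≈ 0.3598.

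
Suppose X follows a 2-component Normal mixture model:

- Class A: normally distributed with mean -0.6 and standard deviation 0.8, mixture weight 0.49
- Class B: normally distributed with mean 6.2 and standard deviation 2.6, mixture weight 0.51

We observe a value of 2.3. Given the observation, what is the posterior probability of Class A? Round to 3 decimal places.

0.013

Apply Bayes' rule: the posterior for each component is proportional to its prior times its likelihood at x.
Evaluate each component's likelihood at the observed value:
  p_A = (1/(0.8·√(2π)))·exp(−(2.3−-0.6)²/(2·0.8²)) = 0.498678·exp(-6.57031) = 0.000698827
  p_B = (1/(2.6·√(2π)))·exp(−(2.3−6.2)²/(2·2.6²)) = 0.153439·exp(-1.12500) = 0.0498145
Weight by the priors:
  P(Z=A)·p_A = 0.49 × 0.000698827 = 0.000342425
  P(Z=B)·p_B = 0.51 × 0.0498145 = 0.0254054
Marginal: 0.000342425 + 0.0254054 = 0.0257478
Responsibility of Class A: 0.000342425 / 0.0257478 ≈ 0.013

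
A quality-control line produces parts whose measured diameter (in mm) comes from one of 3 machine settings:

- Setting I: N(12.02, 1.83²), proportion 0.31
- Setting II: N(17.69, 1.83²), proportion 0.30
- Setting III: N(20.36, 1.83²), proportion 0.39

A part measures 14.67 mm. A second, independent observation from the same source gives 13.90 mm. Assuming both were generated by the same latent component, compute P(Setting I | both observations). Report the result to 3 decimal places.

0.877

Apply Bayes' rule: the posterior for each component is proportional to its prior times its likelihood at x.
Since both observations come from the same component, the likelihood for component k is f_k(x₁)·f_k(x₂).
  p_I = [(1/(1.83·√(2π)))·exp(−(14.67−12.02)²/(2·1.83²)) = 0.218001·exp(-1.04848) = 0.076403] × [0.128613] = 0.00982639
  p_II = [(1/(1.83·√(2π)))·exp(−(14.67−17.69)²/(2·1.83²)) = 0.218001·exp(-1.36170) = 0.0558573] × [0.0255312] = 0.0014261
  p_III = [(1/(1.83·√(2π)))·exp(−(14.67−20.36)²/(2·1.83²)) = 0.218001·exp(-4.83384) = 0.0017344] × [0.000429067] = 7.44173e-07
Weight by the priors:
  π_I·p_I = 0.31 × 0.00982639 = 0.00304618
  π_II·p_II = 0.30 × 0.0014261 = 0.000427831
  π_III·p_III = 0.39 × 7.44173e-07 = 2.90227e-07
Denominator: 0.00304618 + 0.000427831 + 2.90227e-07 = 0.0034743
P(Setting I | x₁, x₂) ≈ 0.877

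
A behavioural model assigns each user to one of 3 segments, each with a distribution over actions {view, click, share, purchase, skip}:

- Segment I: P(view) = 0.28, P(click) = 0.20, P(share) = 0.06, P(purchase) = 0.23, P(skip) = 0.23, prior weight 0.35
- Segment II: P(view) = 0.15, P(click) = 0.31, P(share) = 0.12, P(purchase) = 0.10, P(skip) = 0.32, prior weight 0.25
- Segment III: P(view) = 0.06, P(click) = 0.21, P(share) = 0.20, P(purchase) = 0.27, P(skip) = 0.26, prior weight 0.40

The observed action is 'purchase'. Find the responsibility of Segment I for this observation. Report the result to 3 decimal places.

Posterior ∝ prior × likelihood, so P(k | x) ∝ w_k f_k(x); normalise over all components.
Component likelihoods at x = 'purchase':
  p_I = P(purchase | comp) = 0.23
  p_II = P(purchase | comp) = 0.10
  p_III = P(purchase | comp) = 0.27
Unnormalised posteriors:
  w_I·p_I = 0.35 × 0.23 = 0.0805
  w_II·p_II = 0.25 × 0.1 = 0.025
  w_III·p_III = 0.40 × 0.27 = 0.108
Normaliser: 0.0805 + 0.025 + 0.108 = 0.2135
P(Segment I | x) = 0.0805 / 0.2135 ≈ 0.377

0.377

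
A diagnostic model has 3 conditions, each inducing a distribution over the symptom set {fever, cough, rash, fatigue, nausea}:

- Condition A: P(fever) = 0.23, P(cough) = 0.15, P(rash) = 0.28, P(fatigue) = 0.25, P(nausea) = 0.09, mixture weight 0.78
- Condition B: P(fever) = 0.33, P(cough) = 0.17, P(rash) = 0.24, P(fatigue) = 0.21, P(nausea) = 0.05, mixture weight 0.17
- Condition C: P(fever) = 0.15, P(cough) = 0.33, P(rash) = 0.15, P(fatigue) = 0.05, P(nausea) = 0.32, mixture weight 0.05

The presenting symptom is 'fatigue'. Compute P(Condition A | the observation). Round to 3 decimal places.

By Bayes' theorem, P(k | x) = π_k f_k(x) / Σ_j π_j f_j(x).
Evaluate each component's likelihood at the observed value:
  L_A = 0.25
  L_B = 0.21
  L_C = 0.05
Prior × likelihood for each component:
  π_A·L_A = 0.78 × 0.25 = 0.195
  π_B·L_B = 0.17 × 0.21 = 0.0357
  π_C·L_C = 0.05 × 0.05 = 0.0025
Normaliser: 0.195 + 0.0357 + 0.0025 = 0.2332
Responsibility of Condition A: 0.195 / 0.2332 ≈ 0.836

0.836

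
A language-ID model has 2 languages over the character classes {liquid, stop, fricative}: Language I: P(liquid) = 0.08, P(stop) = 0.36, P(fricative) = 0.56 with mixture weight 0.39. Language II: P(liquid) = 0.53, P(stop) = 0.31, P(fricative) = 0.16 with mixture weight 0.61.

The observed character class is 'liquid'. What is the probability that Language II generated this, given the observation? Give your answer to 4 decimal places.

Apply Bayes' rule: the posterior for each component is proportional to its prior times its likelihood at x.
Evaluate each component's likelihood at the observed value:
  p_I = P(liquid | comp) = 0.08
  p_II = P(liquid | comp) = 0.53
Unnormalised posteriors:
  P(Z=I)·p_I = 0.39 × 0.08 = 0.0312
  P(Z=II)·p_II = 0.61 × 0.53 = 0.3233
Marginal: 0.0312 + 0.3233 = 0.3545
Responsibility of Language II: 0.3233 / 0.3545 ≈ 0.9120

0.9120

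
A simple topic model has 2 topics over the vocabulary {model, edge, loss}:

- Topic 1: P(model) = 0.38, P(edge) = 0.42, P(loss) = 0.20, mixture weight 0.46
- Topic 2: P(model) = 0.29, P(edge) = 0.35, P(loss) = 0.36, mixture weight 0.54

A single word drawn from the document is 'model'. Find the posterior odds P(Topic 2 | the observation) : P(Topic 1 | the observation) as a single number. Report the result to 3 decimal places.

Since P(k|x) ∝ π_k f_k(x), the posterior odds are π_i f_i(x) / (π_j f_j(x)).
Component likelihoods at x = 'model':
  f_1 = P(model | comp) = 0.38
  f_2 = P(model | comp) = 0.29
Posterior odds = (π_2·f_2) / (π_1·f_1) = (0.54·0.29) / (0.46·0.38) = 0.1566 / 0.1748 ≈ 0.896

0.896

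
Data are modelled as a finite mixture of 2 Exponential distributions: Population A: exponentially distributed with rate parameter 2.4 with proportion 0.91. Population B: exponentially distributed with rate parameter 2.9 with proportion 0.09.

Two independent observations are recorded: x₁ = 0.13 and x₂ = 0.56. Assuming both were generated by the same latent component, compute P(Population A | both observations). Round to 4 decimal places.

0.9072

P(component k | x) = P(Z=k)·f_k(x) / marginal(x), where marginal(x) = Σ_j P(Z=j)·f_j(x).
Since both observations come from the same component, the likelihood for component k is f_k(x₁)·f_k(x₂).
  f_A = [2.4·e^(−2.4·0.13) = 2.4·e^(−0.3120) = 1.75676] × [0.625921] = 1.09959
  f_B = [2.9·e^(−2.9·0.13) = 2.9·e^(−0.3770) = 1.98916] × [0.571615] = 1.13703
Prior × likelihood for each component:
  P(Z=A)·f_A = 0.91 × 1.09959 = 1.00063
  P(Z=B)·f_B = 0.09 × 1.13703 = 0.102333
Denominator: 1.00063 + 0.102333 = 1.10296
P(Population A | x₁,x₂) = 1.00063 / 1.10296 ≈ 0.9072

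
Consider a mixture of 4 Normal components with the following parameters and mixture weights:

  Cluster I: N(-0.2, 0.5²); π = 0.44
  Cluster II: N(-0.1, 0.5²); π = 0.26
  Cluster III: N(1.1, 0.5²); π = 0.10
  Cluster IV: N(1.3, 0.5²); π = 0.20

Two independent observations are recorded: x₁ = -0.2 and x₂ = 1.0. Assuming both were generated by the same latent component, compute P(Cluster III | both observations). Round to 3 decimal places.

Posterior ∝ prior × likelihood, so P(k | x) ∝ w_k f_k(x); normalise over all components.
Since both observations come from the same component, the likelihood for component k is f_k(x₁)·f_k(x₂).
  L_I = [0.797885] × [0.0447891] = 0.0357365
  L_II = [0.782085] × [0.0709492] = 0.0554883
  L_III = [0.0271659] × [0.782085] = 0.0212461
  L_IV = [0.0088637] × [0.666449] = 0.0059072
Weight by the priors:
  w_I·L_I = 0.44 × 0.0357365 = 0.0157241
  w_II·L_II = 0.26 × 0.0554883 = 0.014427
  w_III·L_III = 0.10 × 0.0212461 = 0.00212461
  w_IV·L_IV = 0.20 × 0.0059072 = 0.00118144
Sum: 0.0157241 + 0.014427 + 0.00212461 + 0.00118144 = 0.0334571
P(Cluster III | x) ≈ 0.064

0.064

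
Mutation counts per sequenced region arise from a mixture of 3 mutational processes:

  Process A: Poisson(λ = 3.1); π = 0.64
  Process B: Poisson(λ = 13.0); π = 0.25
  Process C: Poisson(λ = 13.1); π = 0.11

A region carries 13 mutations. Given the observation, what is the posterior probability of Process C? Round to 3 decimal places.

0.305

Apply Bayes' rule: the posterior for each component is proportional to its prior times its likelihood at x.
Evaluate each component's likelihood at the observed value:
  L_A = 1.76648e-05
  L_B = 0.10994
  L_C = 0.109898
Multiply by the mixture weights:
  w_A·L_A = 0.64 × 1.76648e-05 = 1.13055e-05
  w_B·L_B = 0.25 × 0.10994 = 0.027485
  w_C·L_C = 0.11 × 0.109898 = 0.0120888
Marginal: 1.13055e-05 + 0.027485 + 0.0120888 = 0.039585
P(Process C | the observation) = 0.0120888 / 0.039585 ≈ 0.305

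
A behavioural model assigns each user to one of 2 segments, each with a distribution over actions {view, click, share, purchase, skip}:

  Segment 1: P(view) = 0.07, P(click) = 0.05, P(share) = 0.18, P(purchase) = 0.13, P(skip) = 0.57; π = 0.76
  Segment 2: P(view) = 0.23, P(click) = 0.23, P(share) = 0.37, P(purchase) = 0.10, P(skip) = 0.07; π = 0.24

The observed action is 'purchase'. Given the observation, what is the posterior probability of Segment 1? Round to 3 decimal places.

0.805

Posterior ∝ prior × likelihood, so P(k | x) ∝ π_k f_k(x); normalise over all components.
Evaluate each component's likelihood at the observed value:
  f_1 = P(purchase | comp) = 0.13
  f_2 = P(purchase | comp) = 0.10
Unnormalised posteriors:
  π_1·f_1 = 0.76 × 0.13 = 0.0988
  π_2·f_2 = 0.24 × 0.1 = 0.024
Sum: 0.0988 + 0.024 = 0.1228
P(Segment 1 | data) ≈ 0.805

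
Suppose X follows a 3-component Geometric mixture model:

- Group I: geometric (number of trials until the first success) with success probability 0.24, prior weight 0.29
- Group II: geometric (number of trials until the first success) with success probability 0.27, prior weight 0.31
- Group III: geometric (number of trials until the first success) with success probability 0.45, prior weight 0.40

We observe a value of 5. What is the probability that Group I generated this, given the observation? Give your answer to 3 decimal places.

0.366

The responsibility of component k is π_k f_k(x) divided by Σ_j π_j f_j(x).
Geometric probabilities:
  L_I = 0.0800692
  L_II = 0.0766753
  L_III = 0.0411778
Prior × likelihood for each component:
  π_I·L_I = 0.29 × 0.0800692 = 0.0232201
  π_II·L_II = 0.31 × 0.0766753 = 0.0237693
  π_III·L_III = 0.40 × 0.0411778 = 0.0164711
Denominator: 0.0232201 + 0.0237693 + 0.0164711 = 0.0634605
Responsibility of Group I: 0.0232201 / 0.0634605 ≈ 0.366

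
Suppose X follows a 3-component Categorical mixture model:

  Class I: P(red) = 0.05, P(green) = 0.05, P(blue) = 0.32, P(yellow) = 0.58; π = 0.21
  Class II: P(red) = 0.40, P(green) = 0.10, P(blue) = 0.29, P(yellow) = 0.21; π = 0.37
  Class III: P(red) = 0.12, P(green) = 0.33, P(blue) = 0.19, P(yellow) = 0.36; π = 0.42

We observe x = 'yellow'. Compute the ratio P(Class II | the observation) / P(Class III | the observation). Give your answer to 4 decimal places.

Posterior odds = (w_i f_i(x)) / (w_j f_j(x)); the normalising sum cancels.
Categorical probabilities:
  f_I = P(yellow | comp) = 0.58
  f_II = P(yellow | comp) = 0.21
  f_III = P(yellow | comp) = 0.36
Posterior odds = (w_II·f_II) / (w_III·f_III) = (0.37·0.21) / (0.42·0.36) = 0.0777 / 0.1512 ≈ 0.5139

0.5139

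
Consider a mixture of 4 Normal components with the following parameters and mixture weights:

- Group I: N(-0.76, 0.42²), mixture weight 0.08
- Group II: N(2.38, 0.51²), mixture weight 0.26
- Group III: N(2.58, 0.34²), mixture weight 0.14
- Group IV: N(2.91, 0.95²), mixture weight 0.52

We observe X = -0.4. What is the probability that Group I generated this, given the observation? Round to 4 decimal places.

0.9905

P(component k | x) = P(Z=k)·f_k(x) / marginal(x), where marginal(x) = Σ_j P(Z=j)·f_j(x).
Normal densities:
  L_I = (1/(0.42·√(2π)))·exp(−(-0.4−-0.76)²/(2·0.42²)) = 0.949863·exp(-0.36735) = 0.657846
  L_II = (1/(0.51·√(2π)))·exp(−(-0.4−2.38)²/(2·0.51²)) = 0.782240·exp(-14.85659) = 2.76187e-07
  L_III = (1/(0.34·√(2π)))·exp(−(-0.4−2.58)²/(2·0.34²)) = 1.173360·exp(-38.41003) = 2.44436e-17
  L_IV = (1/(0.95·√(2π)))·exp(−(-0.4−2.91)²/(2·0.95²)) = 0.419939·exp(-6.06986) = 0.000970687
Prior × likelihood for each component:
  P(Z=I)·L_I = 0.08 × 0.657846 = 0.0526277
  P(Z=II)·L_II = 0.26 × 2.76187e-07 = 7.18086e-08
  P(Z=III)·L_III = 0.14 × 2.44436e-17 = 3.4221e-18
  P(Z=IV)·L_IV = 0.52 × 0.000970687 = 0.000504757
Marginal: 0.0526277 + 7.18086e-08 + 3.4221e-18 + 0.000504757 = 0.0531325
P(Group I | data) ≈ 0.9905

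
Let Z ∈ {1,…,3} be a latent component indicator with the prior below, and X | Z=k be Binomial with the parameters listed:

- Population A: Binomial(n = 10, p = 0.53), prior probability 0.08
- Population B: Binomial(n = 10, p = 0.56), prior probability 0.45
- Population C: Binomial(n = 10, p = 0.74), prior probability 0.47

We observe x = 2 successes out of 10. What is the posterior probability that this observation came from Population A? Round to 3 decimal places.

By Bayes' theorem, P(k | x) = P(Z=k) f_k(x) / Σ_j P(Z=j) f_j(x).
Evaluate each component's likelihood at the observed value:
  L_A = C(10,2)·0.53^2·0.47^8 = 45·0.2809·0.00238113 = 0.0300987
  L_B = C(10,2)·0.56^2·0.44^8 = 45·0.3136·0.00140482 = 0.0198249
  L_C = C(10,2)·0.74^2·0.26^8 = 45·0.5476·2.08827e-05 = 0.000514592
Unnormalised posteriors:
  P(Z=A)·L_A = 0.08 × 0.0300987 = 0.00240789
  P(Z=B)·L_B = 0.45 × 0.0198249 = 0.00892118
  P(Z=C)·L_C = 0.47 × 0.000514592 = 0.000241858
Sum: 0.00240789 + 0.00892118 + 0.000241858 = 0.0115709
Responsibility of Population A: 0.00240789 / 0.0115709 ≈ 0.208

0.208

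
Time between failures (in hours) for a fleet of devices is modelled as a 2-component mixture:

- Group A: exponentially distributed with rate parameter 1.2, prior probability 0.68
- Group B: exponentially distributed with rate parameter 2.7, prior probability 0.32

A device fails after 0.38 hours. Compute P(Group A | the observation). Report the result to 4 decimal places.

The responsibility of component k is π_k f_k(x) divided by Σ_j π_j f_j(x).
Evaluate each component's likelihood at the observed value:
  L_A = 0.760577
  L_B = 0.967782
Unnormalised posteriors:
  π_A·L_A = 0.68 × 0.760577 = 0.517192
  π_B·L_B = 0.32 × 0.967782 = 0.30969
Normaliser: 0.517192 + 0.30969 = 0.826882
P(Group A | x) = 0.517192 / 0.826882 ≈ 0.6255

0.6255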